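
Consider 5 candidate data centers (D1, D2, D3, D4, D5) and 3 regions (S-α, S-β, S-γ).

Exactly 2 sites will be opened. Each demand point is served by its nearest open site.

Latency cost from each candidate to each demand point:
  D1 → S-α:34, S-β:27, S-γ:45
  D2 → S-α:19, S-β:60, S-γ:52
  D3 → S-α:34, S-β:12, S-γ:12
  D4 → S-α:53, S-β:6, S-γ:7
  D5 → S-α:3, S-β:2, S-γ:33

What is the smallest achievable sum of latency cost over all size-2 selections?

12

Open {D4, D5}.
  S-α→D5 3, S-β→D5 2, S-γ→D4 7  ⇒ total 12.
Compare {D3, D5}: total 17.
Compare {D2, D4}: total 32.
No size-2 selection does better; minimum is 12.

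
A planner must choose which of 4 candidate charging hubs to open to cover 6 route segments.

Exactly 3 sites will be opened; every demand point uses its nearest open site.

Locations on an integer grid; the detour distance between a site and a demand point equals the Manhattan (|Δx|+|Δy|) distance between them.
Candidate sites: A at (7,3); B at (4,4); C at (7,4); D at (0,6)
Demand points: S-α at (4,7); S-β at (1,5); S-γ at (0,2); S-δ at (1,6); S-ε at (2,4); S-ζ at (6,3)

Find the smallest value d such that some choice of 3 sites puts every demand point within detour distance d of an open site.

Open {A, B, D}.
  Farthest demand point is S-γ at detour distance 4 (to D); all others are ≤ 4.
With {B, C, D} the worst case is 4.
With {A, C, D} the worst case is 5.
No size-3 selection achieves below 4.

4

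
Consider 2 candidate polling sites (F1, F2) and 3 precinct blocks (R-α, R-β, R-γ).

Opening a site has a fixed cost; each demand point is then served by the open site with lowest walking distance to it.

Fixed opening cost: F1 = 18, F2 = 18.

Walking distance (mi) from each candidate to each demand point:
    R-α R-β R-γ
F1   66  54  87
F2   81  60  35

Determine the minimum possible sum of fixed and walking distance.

191

Open {F1, F2}: assign each demand point to its cheapest open site.
  R-α→F1 66, R-β→F1 54, R-γ→F2 35
  walking distance 155, fixed 36 → total 191.
Compare {F2}: walking distance 176 + fixed 18 = 194.
Compare {F1}: walking distance 207 + fixed 18 = 225.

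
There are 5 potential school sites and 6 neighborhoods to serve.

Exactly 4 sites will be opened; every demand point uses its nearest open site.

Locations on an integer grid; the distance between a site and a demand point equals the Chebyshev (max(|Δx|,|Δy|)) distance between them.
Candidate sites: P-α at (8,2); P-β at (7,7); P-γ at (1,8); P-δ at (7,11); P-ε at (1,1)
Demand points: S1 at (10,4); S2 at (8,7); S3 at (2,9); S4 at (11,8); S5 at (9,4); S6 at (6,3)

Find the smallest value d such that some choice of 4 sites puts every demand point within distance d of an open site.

4

Open {P-α, P-β, P-γ, P-δ}.
  Farthest demand point is S4 at distance 4 (to P-β); all others are ≤ 4.
With {P-α, P-β, P-γ, P-ε} the worst case is 4.
With {P-α, P-γ, P-δ, P-ε} the worst case is 4.
No size-4 selection achieves below 4.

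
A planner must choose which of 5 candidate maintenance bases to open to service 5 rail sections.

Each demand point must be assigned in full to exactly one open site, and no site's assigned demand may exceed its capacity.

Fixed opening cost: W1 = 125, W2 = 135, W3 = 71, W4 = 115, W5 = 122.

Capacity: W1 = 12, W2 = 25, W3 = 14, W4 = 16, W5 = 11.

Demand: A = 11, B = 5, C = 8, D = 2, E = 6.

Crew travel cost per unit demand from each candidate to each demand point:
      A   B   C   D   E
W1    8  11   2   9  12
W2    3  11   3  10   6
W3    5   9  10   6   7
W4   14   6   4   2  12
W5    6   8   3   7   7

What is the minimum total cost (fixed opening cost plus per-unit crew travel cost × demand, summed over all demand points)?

Open {W2, W3}; cheapest assignment that respects the capacities:
  W2 (cap 25, load 25): A, C, E — cost 11×3 + 8×3 + 6×6 = 93
  W3 (cap 14, load 7): B, D — cost 5×9 + 2×6 = 57
  Shipping 150, fixed 206 → total 356.
  Any other capacity-feasible assignment to {W2, W3} ships for at least 150.
Compare {W2, W4}: its best feasible assignment gives total 377.
Compare {W2, W5}: its best feasible assignment gives total 404.
Every other set of open sites that can feasibly serve all demand totals ≥ 377 even under its best assignment. Minimum: 356.

356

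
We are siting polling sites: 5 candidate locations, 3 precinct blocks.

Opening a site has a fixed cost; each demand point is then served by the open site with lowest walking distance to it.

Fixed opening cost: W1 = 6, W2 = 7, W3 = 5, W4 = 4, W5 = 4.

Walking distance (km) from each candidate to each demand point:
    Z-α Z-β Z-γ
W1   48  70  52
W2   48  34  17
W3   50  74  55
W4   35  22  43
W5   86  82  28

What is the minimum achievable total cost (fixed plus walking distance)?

85

Open {W2, W4}: assign each demand point to its cheapest open site.
  Z-α→W4 35, Z-β→W4 22, Z-γ→W2 17
  walking distance 74, fixed 11 → total 85.
Compare {W2, W4, W5}: walking distance 74 + fixed 15 = 89.
Compare {W2, W3, W4}: walking distance 74 + fixed 16 = 90.
Compare {W1, W2, W4}: walking distance 74 + fixed 17 = 91.
All other subsets cost ≥ 89. Minimum total cost: 85.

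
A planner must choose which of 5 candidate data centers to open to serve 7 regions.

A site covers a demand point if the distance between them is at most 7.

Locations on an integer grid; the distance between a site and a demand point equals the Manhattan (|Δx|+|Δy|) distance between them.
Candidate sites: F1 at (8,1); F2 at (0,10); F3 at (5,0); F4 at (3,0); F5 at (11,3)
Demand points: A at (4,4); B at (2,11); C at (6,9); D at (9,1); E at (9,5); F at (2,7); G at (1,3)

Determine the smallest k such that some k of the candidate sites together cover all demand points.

Coverage sets (demand points within 7 of each site):
  F1: {A, D, E}
  F2: {B, C, F}
  F3: {A, D, G}
  F4: {A, D, G}
  F5: {D, E}
No 2 sites suffice: every size-2 union leaves at least one demand point uncovered.
But {F1, F2, F3} covers everything, so the minimum is 3.

3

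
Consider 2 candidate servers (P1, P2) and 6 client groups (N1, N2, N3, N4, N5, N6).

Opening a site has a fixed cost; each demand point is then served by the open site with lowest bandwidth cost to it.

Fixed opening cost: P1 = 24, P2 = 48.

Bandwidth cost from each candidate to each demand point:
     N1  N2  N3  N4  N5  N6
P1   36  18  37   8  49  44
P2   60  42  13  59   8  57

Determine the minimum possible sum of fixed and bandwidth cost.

199

Open {P1, P2}: assign each demand point to its cheapest open site.
  N1→P1 36, N2→P1 18, N3→P2 13, N4→P1 8, N5→P2 8, N6→P1 44
  bandwidth cost 127, fixed 72 → total 199.
Compare {P1}: bandwidth cost 192 + fixed 24 = 216.
Compare {P2}: bandwidth cost 239 + fixed 48 = 287.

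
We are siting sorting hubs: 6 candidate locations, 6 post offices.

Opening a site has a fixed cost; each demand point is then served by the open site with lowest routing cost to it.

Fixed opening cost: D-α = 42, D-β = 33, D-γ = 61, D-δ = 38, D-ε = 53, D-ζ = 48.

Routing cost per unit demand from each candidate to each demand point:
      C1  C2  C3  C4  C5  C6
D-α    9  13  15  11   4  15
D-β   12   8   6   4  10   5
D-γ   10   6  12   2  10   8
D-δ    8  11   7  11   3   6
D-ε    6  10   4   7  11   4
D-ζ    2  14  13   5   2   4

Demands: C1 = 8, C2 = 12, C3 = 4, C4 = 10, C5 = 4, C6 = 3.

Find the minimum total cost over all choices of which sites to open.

Open {D-β, D-ζ}: assign each demand point to its cheapest open site.
  C1→D-ζ 8×2=16, C2→D-β 12×8=96, C3→D-β 4×6=24, C4→D-β 10×4=40, C5→D-ζ 4×2=8, C6→D-ζ 3×4=12
  routing cost 196, fixed 81 → total 277.
Compare {D-γ, D-ζ}: routing cost 176 + fixed 109 = 285.
Compare {D-β, D-γ, D-ζ}: routing cost 152 + fixed 142 = 294.
Compare {D-γ, D-δ, D-ζ}: routing cost 156 + fixed 147 = 303.
All other subsets cost ≥ 285. Minimum total cost: 277.

277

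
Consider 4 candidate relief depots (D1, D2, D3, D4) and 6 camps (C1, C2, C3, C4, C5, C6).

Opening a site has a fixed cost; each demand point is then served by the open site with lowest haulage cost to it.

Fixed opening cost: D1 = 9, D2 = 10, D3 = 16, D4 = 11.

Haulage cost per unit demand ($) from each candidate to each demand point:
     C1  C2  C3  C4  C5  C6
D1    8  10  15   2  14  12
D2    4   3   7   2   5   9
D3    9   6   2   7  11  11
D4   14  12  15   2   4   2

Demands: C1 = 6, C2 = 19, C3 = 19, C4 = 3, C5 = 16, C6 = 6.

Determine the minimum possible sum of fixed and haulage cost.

238

Open {D2, D3, D4}: assign each demand point to its cheapest open site.
  C1→D2 6×4=24, C2→D2 19×3=57, C3→D3 19×2=38, C4→D2 3×2=6, C5→D4 16×4=64, C6→D4 6×2=12
  haulage cost 201, fixed 37 → total 238.
Compare {D1, D2, D3, D4}: haulage cost 201 + fixed 46 = 247.
Compare {D2, D3}: haulage cost 259 + fixed 26 = 285.
Compare {D1, D2, D3}: haulage cost 259 + fixed 35 = 294.
All other subsets cost ≥ 247. Minimum total cost: 238.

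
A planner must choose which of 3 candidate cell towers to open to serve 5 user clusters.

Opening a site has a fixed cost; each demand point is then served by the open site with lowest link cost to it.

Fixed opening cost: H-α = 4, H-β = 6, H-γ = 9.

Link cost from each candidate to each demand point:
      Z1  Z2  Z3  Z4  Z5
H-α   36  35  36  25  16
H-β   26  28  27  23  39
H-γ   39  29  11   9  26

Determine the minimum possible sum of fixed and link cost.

Open {H-α, H-β, H-γ}: assign each demand point to its cheapest open site.
  Z1→H-β 26, Z2→H-β 28, Z3→H-γ 11, Z4→H-γ 9, Z5→H-α 16
  link cost 90, fixed 19 → total 109.
Compare {H-α, H-γ}: link cost 101 + fixed 13 = 114.
Compare {H-β, H-γ}: link cost 100 + fixed 15 = 115.
Compare {H-γ}: link cost 114 + fixed 9 = 123.
All other subsets cost ≥ 114. Minimum total cost: 109.

109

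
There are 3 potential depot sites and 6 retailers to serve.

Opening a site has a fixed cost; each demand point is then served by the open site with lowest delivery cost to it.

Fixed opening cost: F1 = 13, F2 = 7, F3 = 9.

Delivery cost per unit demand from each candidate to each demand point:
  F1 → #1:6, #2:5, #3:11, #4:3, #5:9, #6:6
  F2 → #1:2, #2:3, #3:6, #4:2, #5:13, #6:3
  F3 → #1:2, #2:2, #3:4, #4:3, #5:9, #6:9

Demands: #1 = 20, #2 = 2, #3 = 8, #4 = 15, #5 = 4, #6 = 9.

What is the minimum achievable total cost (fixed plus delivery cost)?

185

Open {F2, F3}: assign each demand point to its cheapest open site.
  #1→F2 20×2=40, #2→F3 2×2=4, #3→F3 8×4=32, #4→F2 15×2=30, #5→F3 4×9=36, #6→F2 9×3=27
  delivery cost 169, fixed 16 → total 185.
Compare {F1, F2, F3}: delivery cost 169 + fixed 29 = 198.
Compare {F1, F2}: delivery cost 187 + fixed 20 = 207.
Compare {F2}: delivery cost 203 + fixed 7 = 210.
All other subsets cost ≥ 198. Minimum total cost: 185.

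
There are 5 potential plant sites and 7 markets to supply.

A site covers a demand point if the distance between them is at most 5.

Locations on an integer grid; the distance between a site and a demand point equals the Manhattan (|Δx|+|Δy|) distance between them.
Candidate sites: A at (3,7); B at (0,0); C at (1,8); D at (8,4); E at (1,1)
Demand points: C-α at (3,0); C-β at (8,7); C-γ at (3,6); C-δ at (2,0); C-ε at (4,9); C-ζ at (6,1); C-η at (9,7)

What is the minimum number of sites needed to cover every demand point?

3

Coverage sets (demand points within 5 of each site):
  A: {C-β, C-γ, C-ε}
  B: {C-α, C-δ}
  C: {C-γ, C-ε}
  D: {C-β, C-ζ, C-η}
  E: {C-α, C-δ, C-ζ}
No 2 sites suffice: every size-2 union leaves at least one demand point uncovered.
But {A, B, D} covers everything, so the minimum is 3.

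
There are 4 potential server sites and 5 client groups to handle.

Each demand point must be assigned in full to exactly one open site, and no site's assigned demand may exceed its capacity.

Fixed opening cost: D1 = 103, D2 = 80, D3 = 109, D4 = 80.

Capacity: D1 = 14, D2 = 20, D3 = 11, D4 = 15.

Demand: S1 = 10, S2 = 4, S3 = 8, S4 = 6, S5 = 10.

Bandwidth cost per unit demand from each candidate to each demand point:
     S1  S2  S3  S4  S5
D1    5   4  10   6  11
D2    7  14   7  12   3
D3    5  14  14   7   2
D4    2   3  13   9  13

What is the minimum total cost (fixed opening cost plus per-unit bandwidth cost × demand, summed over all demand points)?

417

Open {D1, D2, D4}; cheapest assignment that respects the capacities:
  D1 (cap 14, load 6): S4 — cost 6×6 = 36
  D2 (cap 20, load 18): S3, S5 — cost 8×7 + 10×3 = 86
  D4 (cap 15, load 14): S1, S2 — cost 10×2 + 4×3 = 32
  Shipping 154, fixed 263 → total 417.
  Any other capacity-feasible assignment to {D1, D2, D4} ships for at least 154.
Compare {D2, D3, D4}: its best feasible assignment gives total 429.
Compare {D1, D3, D4}: its best feasible assignment gives total 460.
Every other set of open sites that can feasibly serve all demand totals ≥ 429 even under its best assignment. Minimum: 417.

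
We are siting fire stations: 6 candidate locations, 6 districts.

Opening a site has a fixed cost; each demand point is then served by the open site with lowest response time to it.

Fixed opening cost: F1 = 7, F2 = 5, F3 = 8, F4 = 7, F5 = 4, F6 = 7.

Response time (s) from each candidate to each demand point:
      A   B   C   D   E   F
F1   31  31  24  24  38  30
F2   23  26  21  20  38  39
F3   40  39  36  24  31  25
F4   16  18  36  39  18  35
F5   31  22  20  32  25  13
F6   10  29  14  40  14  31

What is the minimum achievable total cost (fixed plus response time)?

Open {F2, F5, F6}: assign each demand point to its cheapest open site.
  A→F6 10, B→F5 22, C→F6 14, D→F2 20, E→F6 14, F→F5 13
  response time 93, fixed 16 → total 109.
Compare {F2, F4, F5, F6}: response time 89 + fixed 23 = 112.
Compare {F1, F5, F6}: response time 97 + fixed 18 = 115.
Compare {F5, F6}: response time 105 + fixed 11 = 116.
All other subsets cost ≥ 112. Minimum total cost: 109.

109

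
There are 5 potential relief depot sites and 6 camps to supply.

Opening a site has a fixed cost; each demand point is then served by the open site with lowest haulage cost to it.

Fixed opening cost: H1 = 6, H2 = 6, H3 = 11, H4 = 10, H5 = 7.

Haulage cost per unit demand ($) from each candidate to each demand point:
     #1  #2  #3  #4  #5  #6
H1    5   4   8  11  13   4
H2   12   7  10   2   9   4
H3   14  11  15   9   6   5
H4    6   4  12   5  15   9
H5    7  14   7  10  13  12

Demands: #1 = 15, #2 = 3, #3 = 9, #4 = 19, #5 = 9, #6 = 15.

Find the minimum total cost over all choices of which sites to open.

332

Open {H1, H2, H3, H5}: assign each demand point to its cheapest open site.
  #1→H1 15×5=75, #2→H1 3×4=12, #3→H5 9×7=63, #4→H2 19×2=38, #5→H3 9×6=54, #6→H1 15×4=60
  haulage cost 302, fixed 30 → total 332.
Compare {H1, H2, H3}: haulage cost 311 + fixed 23 = 334.
Compare {H1, H2, H3, H4, H5}: haulage cost 302 + fixed 40 = 342.
Compare {H1, H2, H3, H4}: haulage cost 311 + fixed 33 = 344.
All other subsets cost ≥ 334. Minimum total cost: 332.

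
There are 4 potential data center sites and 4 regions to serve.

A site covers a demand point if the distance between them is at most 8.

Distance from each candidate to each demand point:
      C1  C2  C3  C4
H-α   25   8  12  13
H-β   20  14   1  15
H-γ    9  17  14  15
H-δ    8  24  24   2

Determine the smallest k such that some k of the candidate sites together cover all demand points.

Coverage sets (demand points within 8 of each site):
  H-α: {C2}
  H-β: {C3}
  H-γ: {}
  H-δ: {C1, C4}
No 2 sites suffice: every size-2 union leaves at least one demand point uncovered.
But {H-α, H-β, H-δ} covers everything, so the minimum is 3.

3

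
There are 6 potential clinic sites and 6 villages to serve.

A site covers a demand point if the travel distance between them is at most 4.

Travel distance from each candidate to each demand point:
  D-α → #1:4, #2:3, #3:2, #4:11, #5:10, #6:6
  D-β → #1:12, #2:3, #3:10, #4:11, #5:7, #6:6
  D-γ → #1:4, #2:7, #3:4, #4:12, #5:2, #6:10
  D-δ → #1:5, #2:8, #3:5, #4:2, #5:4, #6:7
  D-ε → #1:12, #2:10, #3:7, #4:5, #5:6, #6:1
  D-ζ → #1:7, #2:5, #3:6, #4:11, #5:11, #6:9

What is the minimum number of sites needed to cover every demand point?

3

Coverage sets (demand points within 4 of each site):
  D-α: {#1, #2, #3}
  D-β: {#2}
  D-γ: {#1, #3, #5}
  D-δ: {#4, #5}
  D-ε: {#6}
  D-ζ: {}
No 2 sites suffice: every size-2 union leaves at least one demand point uncovered.
But {D-α, D-δ, D-ε} covers everything, so the minimum is 3.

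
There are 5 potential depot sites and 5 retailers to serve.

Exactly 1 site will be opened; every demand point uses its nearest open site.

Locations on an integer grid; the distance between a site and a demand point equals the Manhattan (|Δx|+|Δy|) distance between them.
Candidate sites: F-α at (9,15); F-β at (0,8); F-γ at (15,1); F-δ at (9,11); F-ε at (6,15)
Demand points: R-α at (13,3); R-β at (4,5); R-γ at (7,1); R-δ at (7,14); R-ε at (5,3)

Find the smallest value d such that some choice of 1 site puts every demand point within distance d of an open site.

Open {F-δ}.
  Farthest demand point is R-α at distance 12 (to F-δ); all others are ≤ 12.
With {F-α} the worst case is 16.
With {F-β} the worst case is 18.
No size-1 selection achieves below 12.

12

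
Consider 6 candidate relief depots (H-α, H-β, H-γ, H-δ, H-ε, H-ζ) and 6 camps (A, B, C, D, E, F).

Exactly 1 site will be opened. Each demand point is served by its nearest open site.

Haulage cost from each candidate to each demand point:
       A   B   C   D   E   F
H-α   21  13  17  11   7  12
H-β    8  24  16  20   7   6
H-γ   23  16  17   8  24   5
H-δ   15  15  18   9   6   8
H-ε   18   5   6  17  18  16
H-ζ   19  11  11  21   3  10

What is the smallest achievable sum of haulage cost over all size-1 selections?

71

Open {H-δ}.
  A→H-δ 15, B→H-δ 15, C→H-δ 18, D→H-δ 9, E→H-δ 6, F→H-δ 8  ⇒ total 71.
Compare {H-ζ}: total 75.
Compare {H-ε}: total 80.
No size-1 selection does better; minimum is 71.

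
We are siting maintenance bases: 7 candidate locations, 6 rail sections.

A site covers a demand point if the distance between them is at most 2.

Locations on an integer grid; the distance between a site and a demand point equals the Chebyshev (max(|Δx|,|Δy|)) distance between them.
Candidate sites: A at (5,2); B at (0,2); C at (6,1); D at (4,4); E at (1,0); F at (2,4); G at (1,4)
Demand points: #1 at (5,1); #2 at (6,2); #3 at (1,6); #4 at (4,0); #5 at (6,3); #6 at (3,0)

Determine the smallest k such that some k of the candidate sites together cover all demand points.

2

Coverage sets (demand points within 2 of each site):
  A: {#1, #2, #4, #5, #6}
  B: {}
  C: {#1, #2, #4, #5}
  D: {#2, #5}
  E: {#6}
  F: {#3}
  G: {#3}
No single site covers all 6 demand points.
But {A, F} covers everything, so the minimum is 2.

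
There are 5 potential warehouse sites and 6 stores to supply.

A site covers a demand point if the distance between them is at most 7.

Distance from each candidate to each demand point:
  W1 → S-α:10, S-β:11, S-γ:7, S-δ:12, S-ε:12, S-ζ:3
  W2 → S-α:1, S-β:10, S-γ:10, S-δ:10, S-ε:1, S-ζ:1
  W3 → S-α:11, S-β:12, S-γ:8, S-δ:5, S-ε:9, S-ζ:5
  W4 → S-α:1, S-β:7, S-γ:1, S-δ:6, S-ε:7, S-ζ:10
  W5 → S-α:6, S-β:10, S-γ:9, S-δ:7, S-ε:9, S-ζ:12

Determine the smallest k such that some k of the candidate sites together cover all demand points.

2

Coverage sets (demand points within 7 of each site):
  W1: {S-γ, S-ζ}
  W2: {S-α, S-ε, S-ζ}
  W3: {S-δ, S-ζ}
  W4: {S-α, S-β, S-γ, S-δ, S-ε}
  W5: {S-α, S-δ}
No single site covers all 6 demand points.
But {W1, W4} covers everything, so the minimum is 2.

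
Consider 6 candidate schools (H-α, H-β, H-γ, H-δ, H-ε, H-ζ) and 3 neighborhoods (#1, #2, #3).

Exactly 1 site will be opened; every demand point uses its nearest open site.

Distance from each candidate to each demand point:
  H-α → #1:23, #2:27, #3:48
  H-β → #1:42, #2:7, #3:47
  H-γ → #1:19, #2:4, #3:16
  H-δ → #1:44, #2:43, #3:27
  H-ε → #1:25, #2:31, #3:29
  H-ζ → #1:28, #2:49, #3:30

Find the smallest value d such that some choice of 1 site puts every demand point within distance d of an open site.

Open {H-γ}.
  Farthest demand point is #1 at distance 19 (to H-γ); all others are ≤ 19.
With {H-ε} the worst case is 31.
With {H-δ} the worst case is 44.
No size-1 selection achieves below 19.

19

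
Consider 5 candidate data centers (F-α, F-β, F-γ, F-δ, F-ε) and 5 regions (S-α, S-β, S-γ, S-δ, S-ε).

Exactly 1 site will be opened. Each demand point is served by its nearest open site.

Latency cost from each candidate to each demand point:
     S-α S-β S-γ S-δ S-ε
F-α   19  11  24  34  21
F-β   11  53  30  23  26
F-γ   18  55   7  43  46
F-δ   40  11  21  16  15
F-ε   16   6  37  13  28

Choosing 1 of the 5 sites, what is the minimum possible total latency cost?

100

Open {F-ε}.
  S-α→F-ε 16, S-β→F-ε 6, S-γ→F-ε 37, S-δ→F-ε 13, S-ε→F-ε 28  ⇒ total 100.
Compare {F-δ}: total 103.
Compare {F-α}: total 109.
No size-1 selection does better; minimum is 100.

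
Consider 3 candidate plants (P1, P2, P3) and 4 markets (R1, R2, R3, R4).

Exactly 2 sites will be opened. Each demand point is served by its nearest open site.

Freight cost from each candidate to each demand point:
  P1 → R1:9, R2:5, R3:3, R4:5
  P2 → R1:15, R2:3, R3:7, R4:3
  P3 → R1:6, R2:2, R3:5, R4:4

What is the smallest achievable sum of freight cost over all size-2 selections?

15

Open {P1, P3}.
  R1→P3 6, R2→P3 2, R3→P1 3, R4→P3 4  ⇒ total 15.
Compare {P2, P3}: total 16.
Compare {P1, P2}: total 18.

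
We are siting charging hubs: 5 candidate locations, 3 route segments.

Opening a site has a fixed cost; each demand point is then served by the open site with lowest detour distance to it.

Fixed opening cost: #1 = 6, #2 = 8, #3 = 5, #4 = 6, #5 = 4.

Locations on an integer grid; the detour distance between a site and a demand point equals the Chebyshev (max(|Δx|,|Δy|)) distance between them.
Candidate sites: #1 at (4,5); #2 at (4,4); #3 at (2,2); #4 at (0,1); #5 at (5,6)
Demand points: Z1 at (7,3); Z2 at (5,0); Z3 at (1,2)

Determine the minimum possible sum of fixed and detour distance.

Open {#3}: assign each demand point to its cheapest open site.
  Z1→#3 5, Z2→#3 3, Z3→#3 1
  detour distance 9, fixed 5 → total 14.
Compare {#3, #5}: detour distance 7 + fixed 9 = 16.
Compare {#1}: detour distance 11 + fixed 6 = 17.
Compare {#5}: detour distance 13 + fixed 4 = 17.
All other subsets cost ≥ 16. Minimum total cost: 14.

14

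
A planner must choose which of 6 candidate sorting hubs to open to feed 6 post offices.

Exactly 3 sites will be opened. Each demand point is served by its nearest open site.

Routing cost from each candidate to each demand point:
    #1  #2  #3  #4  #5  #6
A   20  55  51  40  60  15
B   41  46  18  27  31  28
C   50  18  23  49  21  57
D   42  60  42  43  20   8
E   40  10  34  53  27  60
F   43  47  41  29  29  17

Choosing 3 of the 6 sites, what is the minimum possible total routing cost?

Open {A, B, E}.
  #1→A 20, #2→E 10, #3→B 18, #4→B 27, #5→E 27, #6→A 15  ⇒ total 117.
Compare {A, B, C}: total 119.
Compare {B, D, E}: total 123.
No size-3 selection does better; minimum is 117.

117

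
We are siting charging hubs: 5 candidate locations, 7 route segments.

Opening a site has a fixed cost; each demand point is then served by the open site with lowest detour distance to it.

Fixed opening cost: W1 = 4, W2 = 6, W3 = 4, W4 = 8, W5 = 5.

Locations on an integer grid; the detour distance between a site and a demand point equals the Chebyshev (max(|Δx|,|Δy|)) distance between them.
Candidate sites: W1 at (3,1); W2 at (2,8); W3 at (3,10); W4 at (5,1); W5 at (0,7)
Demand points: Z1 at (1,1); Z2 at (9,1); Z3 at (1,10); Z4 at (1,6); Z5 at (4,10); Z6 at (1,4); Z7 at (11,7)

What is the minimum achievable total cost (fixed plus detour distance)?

Open {W1, W3}: assign each demand point to its cheapest open site.
  Z1→W1 2, Z2→W1 6, Z3→W3 2, Z4→W3 4, Z5→W3 1, Z6→W1 3, Z7→W1 8
  detour distance 26, fixed 8 → total 34.
Compare {W1, W2}: detour distance 25 + fixed 10 = 35.
Compare {W1, W5}: detour distance 27 + fixed 9 = 36.
Compare {W1, W3, W5}: detour distance 23 + fixed 13 = 36.
All other subsets cost ≥ 35. Minimum total cost: 34.

34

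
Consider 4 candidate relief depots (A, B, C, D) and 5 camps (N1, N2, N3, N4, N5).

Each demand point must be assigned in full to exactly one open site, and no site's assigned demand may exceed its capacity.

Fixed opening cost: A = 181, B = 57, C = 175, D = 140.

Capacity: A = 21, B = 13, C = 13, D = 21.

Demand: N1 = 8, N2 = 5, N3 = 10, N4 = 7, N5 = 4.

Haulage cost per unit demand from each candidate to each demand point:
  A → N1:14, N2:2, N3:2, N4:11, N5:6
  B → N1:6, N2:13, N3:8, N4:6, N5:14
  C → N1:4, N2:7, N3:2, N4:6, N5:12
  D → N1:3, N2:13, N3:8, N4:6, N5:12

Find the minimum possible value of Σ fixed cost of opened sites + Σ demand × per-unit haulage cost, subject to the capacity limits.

Open {A, D}; cheapest assignment that respects the capacities:
  A (cap 21, load 19): N2, N3, N5 — cost 5×2 + 10×2 + 4×6 = 54
  D (cap 21, load 15): N1, N4 — cost 8×3 + 7×6 = 66
  Shipping 120, fixed 321 → total 441.
  Any other capacity-feasible assignment to {A, D} ships for at least 120.
Compare {A, B}: its best feasible assignment gives total 472.
Compare {B, D}: its best feasible assignment gives total 480.
Every other set of open sites that can feasibly serve all demand totals ≥ 472 even under its best assignment. Minimum: 441.

441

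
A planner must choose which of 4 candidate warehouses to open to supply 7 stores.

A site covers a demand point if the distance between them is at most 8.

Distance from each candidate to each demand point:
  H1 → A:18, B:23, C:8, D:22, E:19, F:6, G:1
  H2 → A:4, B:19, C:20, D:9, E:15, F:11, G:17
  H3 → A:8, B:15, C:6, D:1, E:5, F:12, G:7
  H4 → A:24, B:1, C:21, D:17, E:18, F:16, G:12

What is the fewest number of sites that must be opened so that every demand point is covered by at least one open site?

Coverage sets (demand points within 8 of each site):
  H1: {C, F, G}
  H2: {A}
  H3: {A, C, D, E, G}
  H4: {B}
No 2 sites suffice: every size-2 union leaves at least one demand point uncovered.
But {H1, H3, H4} covers everything, so the minimum is 3.

3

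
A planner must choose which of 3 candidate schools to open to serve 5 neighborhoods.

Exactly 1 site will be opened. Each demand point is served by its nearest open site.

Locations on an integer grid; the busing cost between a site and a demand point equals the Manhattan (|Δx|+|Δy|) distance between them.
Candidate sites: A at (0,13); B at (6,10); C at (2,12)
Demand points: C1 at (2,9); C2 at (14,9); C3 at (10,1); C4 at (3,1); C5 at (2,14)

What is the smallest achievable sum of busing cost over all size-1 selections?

47

Open {B}.
  C1→B 5, C2→B 9, C3→B 13, C4→B 12, C5→B 8  ⇒ total 47.
Compare {C}: total 51.
Compare {A}: total 64.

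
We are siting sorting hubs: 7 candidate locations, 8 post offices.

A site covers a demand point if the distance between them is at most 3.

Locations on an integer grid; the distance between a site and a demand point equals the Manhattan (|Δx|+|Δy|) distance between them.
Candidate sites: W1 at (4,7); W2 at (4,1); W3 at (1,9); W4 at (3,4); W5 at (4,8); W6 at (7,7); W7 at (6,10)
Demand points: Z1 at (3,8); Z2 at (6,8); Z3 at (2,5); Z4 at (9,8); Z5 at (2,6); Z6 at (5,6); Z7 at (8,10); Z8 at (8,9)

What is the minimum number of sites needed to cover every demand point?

Coverage sets (demand points within 3 of each site):
  W1: {Z1, Z2, Z5, Z6}
  W2: {}
  W3: {Z1}
  W4: {Z3, Z5}
  W5: {Z1, Z2, Z6}
  W6: {Z2, Z4, Z6, Z8}
  W7: {Z2, Z7, Z8}
No 3 sites suffice: every size-3 union leaves at least one demand point uncovered.
But {W1, W4, W6, W7} covers everything, so the minimum is 4.

4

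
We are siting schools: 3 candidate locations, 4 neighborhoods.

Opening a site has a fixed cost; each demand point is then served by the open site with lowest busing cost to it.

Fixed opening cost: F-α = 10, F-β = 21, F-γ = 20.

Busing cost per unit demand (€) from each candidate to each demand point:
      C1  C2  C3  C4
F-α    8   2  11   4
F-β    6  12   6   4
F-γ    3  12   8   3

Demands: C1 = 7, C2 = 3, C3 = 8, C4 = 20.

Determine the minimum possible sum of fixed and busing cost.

Open {F-α, F-γ}: assign each demand point to its cheapest open site.
  C1→F-γ 7×3=21, C2→F-α 3×2=6, C3→F-γ 8×8=64, C4→F-γ 20×3=60
  busing cost 151, fixed 30 → total 181.
Compare {F-α, F-β, F-γ}: busing cost 135 + fixed 51 = 186.
Compare {F-γ}: busing cost 181 + fixed 20 = 201.
Compare {F-β, F-γ}: busing cost 165 + fixed 41 = 206.
All other subsets cost ≥ 186. Minimum total cost: 181.

181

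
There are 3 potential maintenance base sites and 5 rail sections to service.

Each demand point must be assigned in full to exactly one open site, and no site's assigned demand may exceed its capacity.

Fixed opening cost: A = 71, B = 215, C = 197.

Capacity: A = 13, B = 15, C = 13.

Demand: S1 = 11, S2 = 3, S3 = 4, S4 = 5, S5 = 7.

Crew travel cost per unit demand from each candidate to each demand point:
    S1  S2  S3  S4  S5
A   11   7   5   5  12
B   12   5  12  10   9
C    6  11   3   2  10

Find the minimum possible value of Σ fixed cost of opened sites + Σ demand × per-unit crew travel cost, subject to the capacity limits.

Open {A, B, C}; cheapest assignment that respects the capacities:
  A (cap 13, load 9): S3, S4 — cost 4×5 + 5×5 = 45
  B (cap 15, load 10): S2, S5 — cost 3×5 + 7×9 = 78
  C (cap 13, load 11): S1 — cost 11×6 = 66
  Shipping 189, fixed 483 → total 672.
  Any other capacity-feasible assignment to {A, B, C} ships for at least 189.
Total demand is 30 and no other set of sites has combined capacity ≥ 30, so {A, B, C} is the only feasible choice of open sites. Minimum: 672.

672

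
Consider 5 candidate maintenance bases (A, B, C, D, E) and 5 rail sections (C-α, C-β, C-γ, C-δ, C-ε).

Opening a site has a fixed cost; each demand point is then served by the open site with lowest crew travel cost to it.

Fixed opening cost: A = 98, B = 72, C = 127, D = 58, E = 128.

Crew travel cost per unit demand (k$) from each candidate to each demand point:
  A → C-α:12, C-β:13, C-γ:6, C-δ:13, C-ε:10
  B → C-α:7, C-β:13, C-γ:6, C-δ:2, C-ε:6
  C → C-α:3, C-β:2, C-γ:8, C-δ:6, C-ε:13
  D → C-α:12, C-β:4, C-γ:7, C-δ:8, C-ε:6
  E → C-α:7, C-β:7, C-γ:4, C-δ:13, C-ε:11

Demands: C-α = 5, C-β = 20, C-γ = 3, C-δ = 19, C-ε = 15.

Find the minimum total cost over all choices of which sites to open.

Open {B, D}: assign each demand point to its cheapest open site.
  C-α→B 5×7=35, C-β→D 20×4=80, C-γ→B 3×6=18, C-δ→B 19×2=38, C-ε→B 15×6=90
  crew travel cost 261, fixed 130 → total 391.
Compare {B, C}: crew travel cost 201 + fixed 199 = 400.
Compare {B, C, D}: crew travel cost 201 + fixed 257 = 458.
Compare {D}: crew travel cost 403 + fixed 58 = 461.
All other subsets cost ≥ 400. Minimum total cost: 391.

391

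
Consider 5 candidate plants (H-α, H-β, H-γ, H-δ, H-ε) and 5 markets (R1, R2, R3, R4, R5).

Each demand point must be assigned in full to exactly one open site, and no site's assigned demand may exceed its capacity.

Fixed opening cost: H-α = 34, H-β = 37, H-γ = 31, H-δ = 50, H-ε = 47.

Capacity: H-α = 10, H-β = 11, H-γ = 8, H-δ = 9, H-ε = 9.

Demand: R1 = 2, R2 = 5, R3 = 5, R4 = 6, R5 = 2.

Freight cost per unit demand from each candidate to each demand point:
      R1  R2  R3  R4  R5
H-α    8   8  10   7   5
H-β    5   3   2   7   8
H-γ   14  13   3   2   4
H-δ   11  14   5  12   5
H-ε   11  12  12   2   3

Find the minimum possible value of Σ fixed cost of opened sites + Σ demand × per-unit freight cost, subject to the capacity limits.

163

Open {H-α, H-β, H-γ}; cheapest assignment that respects the capacities:
  H-α (cap 10, load 2): R1 — cost 2×8 = 16
  H-β (cap 11, load 10): R2, R3 — cost 5×3 + 5×2 = 25
  H-γ (cap 8, load 8): R4, R5 — cost 6×2 + 2×4 = 20
  Shipping 61, fixed 102 → total 163.
  Any other capacity-feasible assignment to {H-α, H-β, H-γ} ships for at least 61.
Compare {H-α, H-β}: its best feasible assignment gives total 164.
Compare {H-β, H-γ, H-ε}: its best feasible assignment gives total 173.
Every other set of open sites that can feasibly serve all demand totals ≥ 164 even under its best assignment. Minimum: 163.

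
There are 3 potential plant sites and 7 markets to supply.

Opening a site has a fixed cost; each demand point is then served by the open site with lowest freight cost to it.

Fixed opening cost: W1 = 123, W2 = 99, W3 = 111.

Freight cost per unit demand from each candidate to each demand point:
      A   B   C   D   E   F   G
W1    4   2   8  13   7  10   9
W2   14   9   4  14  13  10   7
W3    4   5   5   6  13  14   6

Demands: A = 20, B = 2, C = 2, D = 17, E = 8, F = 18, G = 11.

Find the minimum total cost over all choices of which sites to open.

Open {W1, W3}: assign each demand point to its cheapest open site.
  A→W1 20×4=80, B→W1 2×2=4, C→W3 2×5=10, D→W3 17×6=102, E→W1 8×7=56, F→W1 18×10=180, G→W3 11×6=66
  freight cost 498, fixed 234 → total 732.
Compare {W3}: freight cost 624 + fixed 111 = 735.
Compare {W2, W3}: freight cost 550 + fixed 210 = 760.
Compare {W1}: freight cost 656 + fixed 123 = 779.
All other subsets cost ≥ 735. Minimum total cost: 732.

732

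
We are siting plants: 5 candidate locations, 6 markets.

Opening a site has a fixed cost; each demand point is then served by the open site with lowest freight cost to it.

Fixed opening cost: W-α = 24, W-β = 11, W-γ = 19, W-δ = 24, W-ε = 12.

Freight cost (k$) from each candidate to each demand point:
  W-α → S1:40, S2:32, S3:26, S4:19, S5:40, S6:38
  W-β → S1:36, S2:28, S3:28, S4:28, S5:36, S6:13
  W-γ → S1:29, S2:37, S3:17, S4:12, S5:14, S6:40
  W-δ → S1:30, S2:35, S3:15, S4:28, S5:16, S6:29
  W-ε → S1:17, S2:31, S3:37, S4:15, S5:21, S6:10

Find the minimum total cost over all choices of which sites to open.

Open {W-γ, W-ε}: assign each demand point to its cheapest open site.
  S1→W-ε 17, S2→W-ε 31, S3→W-γ 17, S4→W-γ 12, S5→W-γ 14, S6→W-ε 10
  freight cost 101, fixed 31 → total 132.
Compare {W-δ, W-ε}: freight cost 104 + fixed 36 = 140.
Compare {W-β, W-γ, W-ε}: freight cost 98 + fixed 42 = 140.
Compare {W-β, W-ε}: freight cost 119 + fixed 23 = 142.
All other subsets cost ≥ 140. Minimum total cost: 132.

132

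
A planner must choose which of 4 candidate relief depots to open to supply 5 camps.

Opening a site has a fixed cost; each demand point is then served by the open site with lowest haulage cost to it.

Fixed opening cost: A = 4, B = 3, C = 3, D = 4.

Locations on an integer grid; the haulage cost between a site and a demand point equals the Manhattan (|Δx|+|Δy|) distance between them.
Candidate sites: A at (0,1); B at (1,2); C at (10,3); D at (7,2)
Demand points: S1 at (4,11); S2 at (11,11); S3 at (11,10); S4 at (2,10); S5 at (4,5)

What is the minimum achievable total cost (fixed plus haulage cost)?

50

Open {B, C}: assign each demand point to its cheapest open site.
  S1→B 12, S2→C 9, S3→C 8, S4→B 9, S5→B 6
  haulage cost 44, fixed 6 → total 50.
Compare {A, B, C}: haulage cost 44 + fixed 10 = 54.
Compare {B, C, D}: haulage cost 44 + fixed 10 = 54.
Compare {C, D}: haulage cost 48 + fixed 7 = 55.
All other subsets cost ≥ 54. Minimum total cost: 50.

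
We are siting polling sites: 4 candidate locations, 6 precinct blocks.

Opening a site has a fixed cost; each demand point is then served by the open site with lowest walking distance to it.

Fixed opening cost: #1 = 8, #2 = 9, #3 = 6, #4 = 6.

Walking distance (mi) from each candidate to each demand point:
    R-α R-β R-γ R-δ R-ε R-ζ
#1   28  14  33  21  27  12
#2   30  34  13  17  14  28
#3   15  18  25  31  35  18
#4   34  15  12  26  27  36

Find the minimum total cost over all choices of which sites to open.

Open {#1, #2, #3}: assign each demand point to its cheapest open site.
  R-α→#3 15, R-β→#1 14, R-γ→#2 13, R-δ→#2 17, R-ε→#2 14, R-ζ→#1 12
  walking distance 85, fixed 23 → total 108.
Compare {#2, #3}: walking distance 95 + fixed 15 = 110.
Compare {#2, #3, #4}: walking distance 91 + fixed 21 = 112.
Compare {#1, #2, #3, #4}: walking distance 84 + fixed 29 = 113.
All other subsets cost ≥ 110. Minimum total cost: 108.

108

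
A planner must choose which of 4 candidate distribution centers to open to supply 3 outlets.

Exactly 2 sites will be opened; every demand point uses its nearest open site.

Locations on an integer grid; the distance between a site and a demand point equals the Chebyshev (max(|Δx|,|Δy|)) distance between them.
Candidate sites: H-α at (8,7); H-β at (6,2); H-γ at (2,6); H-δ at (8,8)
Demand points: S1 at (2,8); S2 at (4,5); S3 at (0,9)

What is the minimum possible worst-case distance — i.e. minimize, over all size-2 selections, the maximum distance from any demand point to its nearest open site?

3

Open {H-α, H-γ}.
  Farthest demand point is S3 at distance 3 (to H-γ); all others are ≤ 3.
With {H-β, H-γ} the worst case is 3.
With {H-γ, H-δ} the worst case is 3.
No size-2 selection achieves below 3.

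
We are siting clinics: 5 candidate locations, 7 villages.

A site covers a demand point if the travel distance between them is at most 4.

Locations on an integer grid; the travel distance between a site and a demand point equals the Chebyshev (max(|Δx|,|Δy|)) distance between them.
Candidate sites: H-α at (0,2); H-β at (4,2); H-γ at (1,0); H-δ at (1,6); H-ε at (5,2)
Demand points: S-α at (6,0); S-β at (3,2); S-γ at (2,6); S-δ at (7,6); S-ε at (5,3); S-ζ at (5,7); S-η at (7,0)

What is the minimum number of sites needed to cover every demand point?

Coverage sets (demand points within 4 of each site):
  H-α: {S-β, S-γ}
  H-β: {S-α, S-β, S-γ, S-δ, S-ε, S-η}
  H-γ: {S-β, S-ε}
  H-δ: {S-β, S-γ, S-ε, S-ζ}
  H-ε: {S-α, S-β, S-γ, S-δ, S-ε, S-η}
No single site covers all 7 demand points.
But {H-β, H-δ} covers everything, so the minimum is 2.

2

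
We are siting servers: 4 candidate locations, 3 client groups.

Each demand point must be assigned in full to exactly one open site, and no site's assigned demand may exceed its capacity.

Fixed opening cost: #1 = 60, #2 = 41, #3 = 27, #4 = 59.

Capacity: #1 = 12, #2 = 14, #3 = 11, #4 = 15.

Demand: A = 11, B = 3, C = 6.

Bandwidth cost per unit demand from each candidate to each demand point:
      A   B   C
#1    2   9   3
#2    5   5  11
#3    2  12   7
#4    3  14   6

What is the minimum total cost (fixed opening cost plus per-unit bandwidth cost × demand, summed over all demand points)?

Open {#1, #3}; cheapest assignment that respects the capacities:
  #1 (cap 12, load 9): B, C — cost 3×9 + 6×3 = 45
  #3 (cap 11, load 11): A — cost 11×2 = 22
  Shipping 67, fixed 87 → total 154.
  Any other capacity-feasible assignment to {#1, #3} ships for at least 67.
Compare {#2, #3}: its best feasible assignment gives total 171.
Compare {#1, #2, #3}: its best feasible assignment gives total 183.
Every other set of open sites that can feasibly serve all demand totals ≥ 171 even under its best assignment. Minimum: 154.

154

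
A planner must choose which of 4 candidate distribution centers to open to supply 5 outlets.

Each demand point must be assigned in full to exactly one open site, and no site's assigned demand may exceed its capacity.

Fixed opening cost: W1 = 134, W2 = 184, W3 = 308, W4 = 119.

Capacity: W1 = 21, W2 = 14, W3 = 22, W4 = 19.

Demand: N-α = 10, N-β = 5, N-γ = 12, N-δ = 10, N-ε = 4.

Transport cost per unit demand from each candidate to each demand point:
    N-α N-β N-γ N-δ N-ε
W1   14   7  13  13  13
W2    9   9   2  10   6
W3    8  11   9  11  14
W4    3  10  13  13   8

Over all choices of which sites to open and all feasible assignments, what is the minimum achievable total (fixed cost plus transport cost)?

Open {W1, W2, W4}; cheapest assignment that respects the capacities:
  W1 (cap 21, load 15): N-β, N-δ — cost 5×7 + 10×13 = 165
  W2 (cap 14, load 12): N-γ — cost 12×2 = 24
  W4 (cap 19, load 14): N-α, N-ε — cost 10×3 + 4×8 = 62
  Shipping 251, fixed 437 → total 688.
  Any other capacity-feasible assignment to {W1, W2, W4} ships for at least 251.
Compare {W3, W4}: its best feasible assignment gives total 757.
Compare {W1, W3}: its best feasible assignment gives total 847.
Every other set of open sites that can feasibly serve all demand totals ≥ 757 even under its best assignment. Minimum: 688.

688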